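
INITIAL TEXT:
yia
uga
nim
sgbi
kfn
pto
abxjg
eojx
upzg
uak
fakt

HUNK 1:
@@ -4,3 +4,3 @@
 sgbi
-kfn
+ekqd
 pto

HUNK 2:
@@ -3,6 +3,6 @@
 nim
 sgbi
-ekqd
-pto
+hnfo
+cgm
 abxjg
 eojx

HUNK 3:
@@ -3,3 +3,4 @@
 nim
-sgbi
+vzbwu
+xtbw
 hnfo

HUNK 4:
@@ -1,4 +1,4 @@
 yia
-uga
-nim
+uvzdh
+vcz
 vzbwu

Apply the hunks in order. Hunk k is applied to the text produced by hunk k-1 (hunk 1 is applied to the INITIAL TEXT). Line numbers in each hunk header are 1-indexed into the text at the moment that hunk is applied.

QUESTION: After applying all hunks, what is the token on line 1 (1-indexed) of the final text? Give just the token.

Hunk 1: at line 4 remove [kfn] add [ekqd] -> 11 lines: yia uga nim sgbi ekqd pto abxjg eojx upzg uak fakt
Hunk 2: at line 3 remove [ekqd,pto] add [hnfo,cgm] -> 11 lines: yia uga nim sgbi hnfo cgm abxjg eojx upzg uak fakt
Hunk 3: at line 3 remove [sgbi] add [vzbwu,xtbw] -> 12 lines: yia uga nim vzbwu xtbw hnfo cgm abxjg eojx upzg uak fakt
Hunk 4: at line 1 remove [uga,nim] add [uvzdh,vcz] -> 12 lines: yia uvzdh vcz vzbwu xtbw hnfo cgm abxjg eojx upzg uak fakt
Final line 1: yia

Answer: yia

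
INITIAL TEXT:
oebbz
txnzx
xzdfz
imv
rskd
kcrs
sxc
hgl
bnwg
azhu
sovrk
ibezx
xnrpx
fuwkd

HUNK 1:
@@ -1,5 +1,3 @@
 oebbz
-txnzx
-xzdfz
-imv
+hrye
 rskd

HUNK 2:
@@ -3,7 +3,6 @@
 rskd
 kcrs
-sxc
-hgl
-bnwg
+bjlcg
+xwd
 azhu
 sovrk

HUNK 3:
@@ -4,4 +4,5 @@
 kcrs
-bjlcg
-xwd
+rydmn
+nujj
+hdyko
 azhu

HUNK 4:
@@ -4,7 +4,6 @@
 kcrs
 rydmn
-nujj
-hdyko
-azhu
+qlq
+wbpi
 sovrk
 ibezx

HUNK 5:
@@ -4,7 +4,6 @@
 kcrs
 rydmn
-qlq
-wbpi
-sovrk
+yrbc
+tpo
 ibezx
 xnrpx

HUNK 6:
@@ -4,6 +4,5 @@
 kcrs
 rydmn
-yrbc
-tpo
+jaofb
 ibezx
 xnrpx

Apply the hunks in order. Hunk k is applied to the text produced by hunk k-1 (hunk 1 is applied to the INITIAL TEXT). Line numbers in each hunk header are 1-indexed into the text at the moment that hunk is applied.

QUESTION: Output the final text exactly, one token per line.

Answer: oebbz
hrye
rskd
kcrs
rydmn
jaofb
ibezx
xnrpx
fuwkd

Derivation:
Hunk 1: at line 1 remove [txnzx,xzdfz,imv] add [hrye] -> 12 lines: oebbz hrye rskd kcrs sxc hgl bnwg azhu sovrk ibezx xnrpx fuwkd
Hunk 2: at line 3 remove [sxc,hgl,bnwg] add [bjlcg,xwd] -> 11 lines: oebbz hrye rskd kcrs bjlcg xwd azhu sovrk ibezx xnrpx fuwkd
Hunk 3: at line 4 remove [bjlcg,xwd] add [rydmn,nujj,hdyko] -> 12 lines: oebbz hrye rskd kcrs rydmn nujj hdyko azhu sovrk ibezx xnrpx fuwkd
Hunk 4: at line 4 remove [nujj,hdyko,azhu] add [qlq,wbpi] -> 11 lines: oebbz hrye rskd kcrs rydmn qlq wbpi sovrk ibezx xnrpx fuwkd
Hunk 5: at line 4 remove [qlq,wbpi,sovrk] add [yrbc,tpo] -> 10 lines: oebbz hrye rskd kcrs rydmn yrbc tpo ibezx xnrpx fuwkd
Hunk 6: at line 4 remove [yrbc,tpo] add [jaofb] -> 9 lines: oebbz hrye rskd kcrs rydmn jaofb ibezx xnrpx fuwkd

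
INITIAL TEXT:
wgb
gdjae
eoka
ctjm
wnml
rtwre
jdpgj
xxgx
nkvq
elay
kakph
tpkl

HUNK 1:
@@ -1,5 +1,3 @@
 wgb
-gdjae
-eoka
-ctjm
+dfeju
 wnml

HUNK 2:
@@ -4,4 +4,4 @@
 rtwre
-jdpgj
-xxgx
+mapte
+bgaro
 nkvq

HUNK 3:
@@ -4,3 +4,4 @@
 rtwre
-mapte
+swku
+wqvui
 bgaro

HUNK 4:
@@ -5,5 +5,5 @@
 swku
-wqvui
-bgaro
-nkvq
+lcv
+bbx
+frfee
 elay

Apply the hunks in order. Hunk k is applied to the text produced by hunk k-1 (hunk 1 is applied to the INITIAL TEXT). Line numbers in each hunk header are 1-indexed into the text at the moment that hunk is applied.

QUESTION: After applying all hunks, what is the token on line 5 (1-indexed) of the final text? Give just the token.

Hunk 1: at line 1 remove [gdjae,eoka,ctjm] add [dfeju] -> 10 lines: wgb dfeju wnml rtwre jdpgj xxgx nkvq elay kakph tpkl
Hunk 2: at line 4 remove [jdpgj,xxgx] add [mapte,bgaro] -> 10 lines: wgb dfeju wnml rtwre mapte bgaro nkvq elay kakph tpkl
Hunk 3: at line 4 remove [mapte] add [swku,wqvui] -> 11 lines: wgb dfeju wnml rtwre swku wqvui bgaro nkvq elay kakph tpkl
Hunk 4: at line 5 remove [wqvui,bgaro,nkvq] add [lcv,bbx,frfee] -> 11 lines: wgb dfeju wnml rtwre swku lcv bbx frfee elay kakph tpkl
Final line 5: swku

Answer: swku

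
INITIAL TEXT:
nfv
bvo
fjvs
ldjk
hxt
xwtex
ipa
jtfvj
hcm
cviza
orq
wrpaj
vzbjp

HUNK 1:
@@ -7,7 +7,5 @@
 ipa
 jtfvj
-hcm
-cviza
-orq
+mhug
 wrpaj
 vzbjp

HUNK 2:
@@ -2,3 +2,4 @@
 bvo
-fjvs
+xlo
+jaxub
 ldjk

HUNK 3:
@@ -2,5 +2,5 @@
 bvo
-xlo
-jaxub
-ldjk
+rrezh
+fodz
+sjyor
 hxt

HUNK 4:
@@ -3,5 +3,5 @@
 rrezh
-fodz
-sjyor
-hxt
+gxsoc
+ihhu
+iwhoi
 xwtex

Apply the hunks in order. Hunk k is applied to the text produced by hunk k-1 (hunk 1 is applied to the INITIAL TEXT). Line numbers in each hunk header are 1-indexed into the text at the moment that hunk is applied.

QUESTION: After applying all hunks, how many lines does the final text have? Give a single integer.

Hunk 1: at line 7 remove [hcm,cviza,orq] add [mhug] -> 11 lines: nfv bvo fjvs ldjk hxt xwtex ipa jtfvj mhug wrpaj vzbjp
Hunk 2: at line 2 remove [fjvs] add [xlo,jaxub] -> 12 lines: nfv bvo xlo jaxub ldjk hxt xwtex ipa jtfvj mhug wrpaj vzbjp
Hunk 3: at line 2 remove [xlo,jaxub,ldjk] add [rrezh,fodz,sjyor] -> 12 lines: nfv bvo rrezh fodz sjyor hxt xwtex ipa jtfvj mhug wrpaj vzbjp
Hunk 4: at line 3 remove [fodz,sjyor,hxt] add [gxsoc,ihhu,iwhoi] -> 12 lines: nfv bvo rrezh gxsoc ihhu iwhoi xwtex ipa jtfvj mhug wrpaj vzbjp
Final line count: 12

Answer: 12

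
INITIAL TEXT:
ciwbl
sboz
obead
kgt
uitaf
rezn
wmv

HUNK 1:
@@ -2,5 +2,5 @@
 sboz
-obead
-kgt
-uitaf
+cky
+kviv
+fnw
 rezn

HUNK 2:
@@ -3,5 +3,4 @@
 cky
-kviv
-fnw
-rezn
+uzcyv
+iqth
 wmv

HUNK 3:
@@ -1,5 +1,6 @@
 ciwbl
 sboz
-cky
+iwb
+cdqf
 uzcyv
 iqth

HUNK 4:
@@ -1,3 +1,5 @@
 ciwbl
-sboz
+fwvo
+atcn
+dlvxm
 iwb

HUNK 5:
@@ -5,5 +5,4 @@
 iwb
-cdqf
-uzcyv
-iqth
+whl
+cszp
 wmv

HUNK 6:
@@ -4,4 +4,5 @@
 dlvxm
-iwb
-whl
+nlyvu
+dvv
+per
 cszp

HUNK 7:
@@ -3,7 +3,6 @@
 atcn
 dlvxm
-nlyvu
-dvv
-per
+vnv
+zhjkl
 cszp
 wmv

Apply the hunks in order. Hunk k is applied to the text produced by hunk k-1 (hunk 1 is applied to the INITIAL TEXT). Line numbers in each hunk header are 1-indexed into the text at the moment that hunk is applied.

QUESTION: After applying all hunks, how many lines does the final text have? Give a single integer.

Hunk 1: at line 2 remove [obead,kgt,uitaf] add [cky,kviv,fnw] -> 7 lines: ciwbl sboz cky kviv fnw rezn wmv
Hunk 2: at line 3 remove [kviv,fnw,rezn] add [uzcyv,iqth] -> 6 lines: ciwbl sboz cky uzcyv iqth wmv
Hunk 3: at line 1 remove [cky] add [iwb,cdqf] -> 7 lines: ciwbl sboz iwb cdqf uzcyv iqth wmv
Hunk 4: at line 1 remove [sboz] add [fwvo,atcn,dlvxm] -> 9 lines: ciwbl fwvo atcn dlvxm iwb cdqf uzcyv iqth wmv
Hunk 5: at line 5 remove [cdqf,uzcyv,iqth] add [whl,cszp] -> 8 lines: ciwbl fwvo atcn dlvxm iwb whl cszp wmv
Hunk 6: at line 4 remove [iwb,whl] add [nlyvu,dvv,per] -> 9 lines: ciwbl fwvo atcn dlvxm nlyvu dvv per cszp wmv
Hunk 7: at line 3 remove [nlyvu,dvv,per] add [vnv,zhjkl] -> 8 lines: ciwbl fwvo atcn dlvxm vnv zhjkl cszp wmv
Final line count: 8

Answer: 8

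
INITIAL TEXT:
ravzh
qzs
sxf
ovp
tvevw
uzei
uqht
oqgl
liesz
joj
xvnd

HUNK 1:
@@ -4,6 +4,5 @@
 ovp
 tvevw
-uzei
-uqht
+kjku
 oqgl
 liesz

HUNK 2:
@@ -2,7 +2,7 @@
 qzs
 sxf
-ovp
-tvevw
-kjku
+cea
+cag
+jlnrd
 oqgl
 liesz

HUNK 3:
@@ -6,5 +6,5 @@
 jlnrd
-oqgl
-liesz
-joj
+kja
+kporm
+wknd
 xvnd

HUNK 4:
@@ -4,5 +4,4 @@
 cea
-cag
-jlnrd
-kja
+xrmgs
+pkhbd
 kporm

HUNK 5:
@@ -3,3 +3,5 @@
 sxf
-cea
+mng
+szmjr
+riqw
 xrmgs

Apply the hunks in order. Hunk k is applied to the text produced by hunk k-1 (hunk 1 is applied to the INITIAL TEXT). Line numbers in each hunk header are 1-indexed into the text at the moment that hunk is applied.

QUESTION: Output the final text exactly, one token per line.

Answer: ravzh
qzs
sxf
mng
szmjr
riqw
xrmgs
pkhbd
kporm
wknd
xvnd

Derivation:
Hunk 1: at line 4 remove [uzei,uqht] add [kjku] -> 10 lines: ravzh qzs sxf ovp tvevw kjku oqgl liesz joj xvnd
Hunk 2: at line 2 remove [ovp,tvevw,kjku] add [cea,cag,jlnrd] -> 10 lines: ravzh qzs sxf cea cag jlnrd oqgl liesz joj xvnd
Hunk 3: at line 6 remove [oqgl,liesz,joj] add [kja,kporm,wknd] -> 10 lines: ravzh qzs sxf cea cag jlnrd kja kporm wknd xvnd
Hunk 4: at line 4 remove [cag,jlnrd,kja] add [xrmgs,pkhbd] -> 9 lines: ravzh qzs sxf cea xrmgs pkhbd kporm wknd xvnd
Hunk 5: at line 3 remove [cea] add [mng,szmjr,riqw] -> 11 lines: ravzh qzs sxf mng szmjr riqw xrmgs pkhbd kporm wknd xvnd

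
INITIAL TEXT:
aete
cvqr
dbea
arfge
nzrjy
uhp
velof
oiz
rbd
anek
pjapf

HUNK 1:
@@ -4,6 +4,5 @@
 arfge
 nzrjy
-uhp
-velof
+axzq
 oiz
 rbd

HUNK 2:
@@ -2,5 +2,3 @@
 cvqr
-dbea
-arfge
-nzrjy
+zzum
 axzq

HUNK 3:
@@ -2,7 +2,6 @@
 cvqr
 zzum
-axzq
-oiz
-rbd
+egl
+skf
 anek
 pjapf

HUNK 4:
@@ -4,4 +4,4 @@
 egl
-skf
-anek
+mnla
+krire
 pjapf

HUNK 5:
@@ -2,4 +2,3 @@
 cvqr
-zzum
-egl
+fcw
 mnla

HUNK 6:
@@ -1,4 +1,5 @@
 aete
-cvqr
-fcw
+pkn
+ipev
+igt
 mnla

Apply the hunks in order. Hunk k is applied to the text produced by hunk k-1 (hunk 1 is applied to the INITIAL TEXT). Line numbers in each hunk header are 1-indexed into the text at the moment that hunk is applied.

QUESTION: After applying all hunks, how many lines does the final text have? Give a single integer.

Answer: 7

Derivation:
Hunk 1: at line 4 remove [uhp,velof] add [axzq] -> 10 lines: aete cvqr dbea arfge nzrjy axzq oiz rbd anek pjapf
Hunk 2: at line 2 remove [dbea,arfge,nzrjy] add [zzum] -> 8 lines: aete cvqr zzum axzq oiz rbd anek pjapf
Hunk 3: at line 2 remove [axzq,oiz,rbd] add [egl,skf] -> 7 lines: aete cvqr zzum egl skf anek pjapf
Hunk 4: at line 4 remove [skf,anek] add [mnla,krire] -> 7 lines: aete cvqr zzum egl mnla krire pjapf
Hunk 5: at line 2 remove [zzum,egl] add [fcw] -> 6 lines: aete cvqr fcw mnla krire pjapf
Hunk 6: at line 1 remove [cvqr,fcw] add [pkn,ipev,igt] -> 7 lines: aete pkn ipev igt mnla krire pjapf
Final line count: 7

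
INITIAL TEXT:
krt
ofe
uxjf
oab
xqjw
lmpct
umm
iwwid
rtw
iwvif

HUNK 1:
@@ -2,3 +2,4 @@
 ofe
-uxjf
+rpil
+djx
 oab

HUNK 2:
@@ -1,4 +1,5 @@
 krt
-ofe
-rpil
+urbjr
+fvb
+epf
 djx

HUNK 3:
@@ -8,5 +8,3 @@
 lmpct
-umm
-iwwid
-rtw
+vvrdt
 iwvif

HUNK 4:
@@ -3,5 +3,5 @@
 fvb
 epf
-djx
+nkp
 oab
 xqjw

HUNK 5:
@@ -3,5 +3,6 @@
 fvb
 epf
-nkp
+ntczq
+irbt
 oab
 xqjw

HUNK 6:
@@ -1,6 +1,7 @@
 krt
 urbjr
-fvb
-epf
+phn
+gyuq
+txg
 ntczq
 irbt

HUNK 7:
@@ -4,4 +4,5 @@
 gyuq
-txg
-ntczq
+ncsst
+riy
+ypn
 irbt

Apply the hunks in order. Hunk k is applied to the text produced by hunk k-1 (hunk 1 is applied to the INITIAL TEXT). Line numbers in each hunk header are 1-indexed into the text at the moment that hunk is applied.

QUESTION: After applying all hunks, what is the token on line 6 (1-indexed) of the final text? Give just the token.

Answer: riy

Derivation:
Hunk 1: at line 2 remove [uxjf] add [rpil,djx] -> 11 lines: krt ofe rpil djx oab xqjw lmpct umm iwwid rtw iwvif
Hunk 2: at line 1 remove [ofe,rpil] add [urbjr,fvb,epf] -> 12 lines: krt urbjr fvb epf djx oab xqjw lmpct umm iwwid rtw iwvif
Hunk 3: at line 8 remove [umm,iwwid,rtw] add [vvrdt] -> 10 lines: krt urbjr fvb epf djx oab xqjw lmpct vvrdt iwvif
Hunk 4: at line 3 remove [djx] add [nkp] -> 10 lines: krt urbjr fvb epf nkp oab xqjw lmpct vvrdt iwvif
Hunk 5: at line 3 remove [nkp] add [ntczq,irbt] -> 11 lines: krt urbjr fvb epf ntczq irbt oab xqjw lmpct vvrdt iwvif
Hunk 6: at line 1 remove [fvb,epf] add [phn,gyuq,txg] -> 12 lines: krt urbjr phn gyuq txg ntczq irbt oab xqjw lmpct vvrdt iwvif
Hunk 7: at line 4 remove [txg,ntczq] add [ncsst,riy,ypn] -> 13 lines: krt urbjr phn gyuq ncsst riy ypn irbt oab xqjw lmpct vvrdt iwvif
Final line 6: riy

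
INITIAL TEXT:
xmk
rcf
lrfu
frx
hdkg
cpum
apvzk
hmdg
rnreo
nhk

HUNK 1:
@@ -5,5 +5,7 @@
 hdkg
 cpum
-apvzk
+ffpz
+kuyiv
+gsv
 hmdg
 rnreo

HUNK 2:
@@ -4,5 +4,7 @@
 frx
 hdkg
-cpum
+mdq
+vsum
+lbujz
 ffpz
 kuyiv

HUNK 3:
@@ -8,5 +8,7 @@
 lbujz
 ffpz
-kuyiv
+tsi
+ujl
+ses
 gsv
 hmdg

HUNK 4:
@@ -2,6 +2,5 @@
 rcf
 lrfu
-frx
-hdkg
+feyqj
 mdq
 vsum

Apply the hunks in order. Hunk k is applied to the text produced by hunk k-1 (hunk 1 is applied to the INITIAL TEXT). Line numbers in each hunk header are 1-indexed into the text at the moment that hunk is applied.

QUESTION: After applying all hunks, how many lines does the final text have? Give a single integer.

Hunk 1: at line 5 remove [apvzk] add [ffpz,kuyiv,gsv] -> 12 lines: xmk rcf lrfu frx hdkg cpum ffpz kuyiv gsv hmdg rnreo nhk
Hunk 2: at line 4 remove [cpum] add [mdq,vsum,lbujz] -> 14 lines: xmk rcf lrfu frx hdkg mdq vsum lbujz ffpz kuyiv gsv hmdg rnreo nhk
Hunk 3: at line 8 remove [kuyiv] add [tsi,ujl,ses] -> 16 lines: xmk rcf lrfu frx hdkg mdq vsum lbujz ffpz tsi ujl ses gsv hmdg rnreo nhk
Hunk 4: at line 2 remove [frx,hdkg] add [feyqj] -> 15 lines: xmk rcf lrfu feyqj mdq vsum lbujz ffpz tsi ujl ses gsv hmdg rnreo nhk
Final line count: 15

Answer: 15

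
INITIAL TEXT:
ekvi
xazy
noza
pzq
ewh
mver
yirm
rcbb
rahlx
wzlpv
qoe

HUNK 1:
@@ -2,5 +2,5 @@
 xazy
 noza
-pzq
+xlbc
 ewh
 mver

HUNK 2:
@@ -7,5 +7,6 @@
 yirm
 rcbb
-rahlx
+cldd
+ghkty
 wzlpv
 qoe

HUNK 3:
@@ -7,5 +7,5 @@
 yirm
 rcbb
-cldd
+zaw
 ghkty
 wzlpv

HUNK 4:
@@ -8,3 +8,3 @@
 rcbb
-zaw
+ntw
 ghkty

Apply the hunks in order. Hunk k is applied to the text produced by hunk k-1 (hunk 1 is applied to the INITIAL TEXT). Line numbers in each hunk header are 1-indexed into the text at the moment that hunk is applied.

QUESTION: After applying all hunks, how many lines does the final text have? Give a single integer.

Hunk 1: at line 2 remove [pzq] add [xlbc] -> 11 lines: ekvi xazy noza xlbc ewh mver yirm rcbb rahlx wzlpv qoe
Hunk 2: at line 7 remove [rahlx] add [cldd,ghkty] -> 12 lines: ekvi xazy noza xlbc ewh mver yirm rcbb cldd ghkty wzlpv qoe
Hunk 3: at line 7 remove [cldd] add [zaw] -> 12 lines: ekvi xazy noza xlbc ewh mver yirm rcbb zaw ghkty wzlpv qoe
Hunk 4: at line 8 remove [zaw] add [ntw] -> 12 lines: ekvi xazy noza xlbc ewh mver yirm rcbb ntw ghkty wzlpv qoe
Final line count: 12

Answer: 12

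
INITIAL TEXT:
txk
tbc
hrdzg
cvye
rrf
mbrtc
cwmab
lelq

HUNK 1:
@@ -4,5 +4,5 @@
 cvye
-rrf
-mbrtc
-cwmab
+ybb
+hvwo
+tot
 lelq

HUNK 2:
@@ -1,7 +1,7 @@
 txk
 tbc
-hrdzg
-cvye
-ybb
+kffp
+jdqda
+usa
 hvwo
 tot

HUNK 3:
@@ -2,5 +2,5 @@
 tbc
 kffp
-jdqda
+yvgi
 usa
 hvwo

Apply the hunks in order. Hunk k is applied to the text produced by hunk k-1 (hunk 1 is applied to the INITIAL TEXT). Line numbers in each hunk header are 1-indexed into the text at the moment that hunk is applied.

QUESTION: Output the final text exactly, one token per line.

Hunk 1: at line 4 remove [rrf,mbrtc,cwmab] add [ybb,hvwo,tot] -> 8 lines: txk tbc hrdzg cvye ybb hvwo tot lelq
Hunk 2: at line 1 remove [hrdzg,cvye,ybb] add [kffp,jdqda,usa] -> 8 lines: txk tbc kffp jdqda usa hvwo tot lelq
Hunk 3: at line 2 remove [jdqda] add [yvgi] -> 8 lines: txk tbc kffp yvgi usa hvwo tot lelq

Answer: txk
tbc
kffp
yvgi
usa
hvwo
tot
lelq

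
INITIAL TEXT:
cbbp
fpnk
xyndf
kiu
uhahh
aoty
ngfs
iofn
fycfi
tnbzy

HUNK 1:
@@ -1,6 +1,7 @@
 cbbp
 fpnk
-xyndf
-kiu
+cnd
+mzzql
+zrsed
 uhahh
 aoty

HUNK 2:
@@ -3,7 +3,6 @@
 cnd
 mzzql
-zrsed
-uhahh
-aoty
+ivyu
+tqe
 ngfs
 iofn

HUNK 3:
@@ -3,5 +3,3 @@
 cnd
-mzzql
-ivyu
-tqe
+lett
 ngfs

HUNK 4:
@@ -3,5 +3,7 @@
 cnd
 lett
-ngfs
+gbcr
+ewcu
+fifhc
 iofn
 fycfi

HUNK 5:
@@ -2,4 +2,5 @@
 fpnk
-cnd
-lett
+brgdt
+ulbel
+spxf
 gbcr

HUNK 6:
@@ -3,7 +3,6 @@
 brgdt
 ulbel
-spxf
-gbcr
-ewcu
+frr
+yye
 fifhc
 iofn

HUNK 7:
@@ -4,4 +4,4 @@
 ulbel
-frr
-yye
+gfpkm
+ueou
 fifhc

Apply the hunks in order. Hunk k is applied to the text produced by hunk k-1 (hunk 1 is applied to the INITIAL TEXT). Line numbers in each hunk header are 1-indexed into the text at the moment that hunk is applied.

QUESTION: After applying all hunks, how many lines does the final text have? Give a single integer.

Answer: 10

Derivation:
Hunk 1: at line 1 remove [xyndf,kiu] add [cnd,mzzql,zrsed] -> 11 lines: cbbp fpnk cnd mzzql zrsed uhahh aoty ngfs iofn fycfi tnbzy
Hunk 2: at line 3 remove [zrsed,uhahh,aoty] add [ivyu,tqe] -> 10 lines: cbbp fpnk cnd mzzql ivyu tqe ngfs iofn fycfi tnbzy
Hunk 3: at line 3 remove [mzzql,ivyu,tqe] add [lett] -> 8 lines: cbbp fpnk cnd lett ngfs iofn fycfi tnbzy
Hunk 4: at line 3 remove [ngfs] add [gbcr,ewcu,fifhc] -> 10 lines: cbbp fpnk cnd lett gbcr ewcu fifhc iofn fycfi tnbzy
Hunk 5: at line 2 remove [cnd,lett] add [brgdt,ulbel,spxf] -> 11 lines: cbbp fpnk brgdt ulbel spxf gbcr ewcu fifhc iofn fycfi tnbzy
Hunk 6: at line 3 remove [spxf,gbcr,ewcu] add [frr,yye] -> 10 lines: cbbp fpnk brgdt ulbel frr yye fifhc iofn fycfi tnbzy
Hunk 7: at line 4 remove [frr,yye] add [gfpkm,ueou] -> 10 lines: cbbp fpnk brgdt ulbel gfpkm ueou fifhc iofn fycfi tnbzy
Final line count: 10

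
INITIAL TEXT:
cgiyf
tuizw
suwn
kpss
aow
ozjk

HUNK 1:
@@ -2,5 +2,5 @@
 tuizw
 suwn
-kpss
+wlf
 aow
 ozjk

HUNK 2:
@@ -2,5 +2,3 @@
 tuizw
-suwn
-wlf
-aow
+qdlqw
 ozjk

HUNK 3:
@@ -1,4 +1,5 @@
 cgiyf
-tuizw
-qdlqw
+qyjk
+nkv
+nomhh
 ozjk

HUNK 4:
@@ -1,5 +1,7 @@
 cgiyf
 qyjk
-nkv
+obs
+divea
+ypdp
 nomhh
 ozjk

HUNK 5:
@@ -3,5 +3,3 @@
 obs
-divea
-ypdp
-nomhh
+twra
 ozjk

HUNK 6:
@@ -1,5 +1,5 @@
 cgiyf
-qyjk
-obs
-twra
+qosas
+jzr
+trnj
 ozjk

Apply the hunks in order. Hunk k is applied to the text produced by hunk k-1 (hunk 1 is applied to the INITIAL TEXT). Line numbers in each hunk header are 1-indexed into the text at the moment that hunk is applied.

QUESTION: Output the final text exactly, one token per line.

Hunk 1: at line 2 remove [kpss] add [wlf] -> 6 lines: cgiyf tuizw suwn wlf aow ozjk
Hunk 2: at line 2 remove [suwn,wlf,aow] add [qdlqw] -> 4 lines: cgiyf tuizw qdlqw ozjk
Hunk 3: at line 1 remove [tuizw,qdlqw] add [qyjk,nkv,nomhh] -> 5 lines: cgiyf qyjk nkv nomhh ozjk
Hunk 4: at line 1 remove [nkv] add [obs,divea,ypdp] -> 7 lines: cgiyf qyjk obs divea ypdp nomhh ozjk
Hunk 5: at line 3 remove [divea,ypdp,nomhh] add [twra] -> 5 lines: cgiyf qyjk obs twra ozjk
Hunk 6: at line 1 remove [qyjk,obs,twra] add [qosas,jzr,trnj] -> 5 lines: cgiyf qosas jzr trnj ozjk

Answer: cgiyf
qosas
jzr
trnj
ozjk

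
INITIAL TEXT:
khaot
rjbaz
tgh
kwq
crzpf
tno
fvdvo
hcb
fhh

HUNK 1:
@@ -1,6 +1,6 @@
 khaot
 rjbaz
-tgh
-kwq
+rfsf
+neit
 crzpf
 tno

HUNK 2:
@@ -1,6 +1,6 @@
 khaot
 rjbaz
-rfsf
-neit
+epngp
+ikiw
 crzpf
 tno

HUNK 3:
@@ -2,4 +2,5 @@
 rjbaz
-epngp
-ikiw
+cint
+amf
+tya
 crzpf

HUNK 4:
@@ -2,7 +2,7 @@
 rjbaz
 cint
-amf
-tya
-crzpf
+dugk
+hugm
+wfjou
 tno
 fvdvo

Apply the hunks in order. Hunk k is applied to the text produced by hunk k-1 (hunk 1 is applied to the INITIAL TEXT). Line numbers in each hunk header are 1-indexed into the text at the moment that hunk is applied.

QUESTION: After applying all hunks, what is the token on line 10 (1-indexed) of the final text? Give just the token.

Hunk 1: at line 1 remove [tgh,kwq] add [rfsf,neit] -> 9 lines: khaot rjbaz rfsf neit crzpf tno fvdvo hcb fhh
Hunk 2: at line 1 remove [rfsf,neit] add [epngp,ikiw] -> 9 lines: khaot rjbaz epngp ikiw crzpf tno fvdvo hcb fhh
Hunk 3: at line 2 remove [epngp,ikiw] add [cint,amf,tya] -> 10 lines: khaot rjbaz cint amf tya crzpf tno fvdvo hcb fhh
Hunk 4: at line 2 remove [amf,tya,crzpf] add [dugk,hugm,wfjou] -> 10 lines: khaot rjbaz cint dugk hugm wfjou tno fvdvo hcb fhh
Final line 10: fhh

Answer: fhh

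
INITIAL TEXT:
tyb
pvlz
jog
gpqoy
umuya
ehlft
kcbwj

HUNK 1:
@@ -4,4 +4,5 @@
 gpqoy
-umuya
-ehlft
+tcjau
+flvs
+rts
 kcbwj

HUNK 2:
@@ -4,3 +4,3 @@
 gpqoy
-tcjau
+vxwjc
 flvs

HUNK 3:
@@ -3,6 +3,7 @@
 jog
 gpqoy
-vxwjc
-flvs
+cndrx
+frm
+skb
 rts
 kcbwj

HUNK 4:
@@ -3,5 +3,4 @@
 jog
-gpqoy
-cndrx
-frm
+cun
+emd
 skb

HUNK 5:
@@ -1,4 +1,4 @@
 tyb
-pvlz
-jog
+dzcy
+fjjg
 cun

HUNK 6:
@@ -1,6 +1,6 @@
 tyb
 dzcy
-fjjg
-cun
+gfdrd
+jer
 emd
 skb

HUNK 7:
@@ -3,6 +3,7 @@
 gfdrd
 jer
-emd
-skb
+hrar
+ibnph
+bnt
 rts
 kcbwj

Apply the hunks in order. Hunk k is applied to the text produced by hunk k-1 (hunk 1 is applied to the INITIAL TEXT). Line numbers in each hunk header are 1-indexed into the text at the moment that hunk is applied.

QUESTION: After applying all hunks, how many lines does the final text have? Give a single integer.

Answer: 9

Derivation:
Hunk 1: at line 4 remove [umuya,ehlft] add [tcjau,flvs,rts] -> 8 lines: tyb pvlz jog gpqoy tcjau flvs rts kcbwj
Hunk 2: at line 4 remove [tcjau] add [vxwjc] -> 8 lines: tyb pvlz jog gpqoy vxwjc flvs rts kcbwj
Hunk 3: at line 3 remove [vxwjc,flvs] add [cndrx,frm,skb] -> 9 lines: tyb pvlz jog gpqoy cndrx frm skb rts kcbwj
Hunk 4: at line 3 remove [gpqoy,cndrx,frm] add [cun,emd] -> 8 lines: tyb pvlz jog cun emd skb rts kcbwj
Hunk 5: at line 1 remove [pvlz,jog] add [dzcy,fjjg] -> 8 lines: tyb dzcy fjjg cun emd skb rts kcbwj
Hunk 6: at line 1 remove [fjjg,cun] add [gfdrd,jer] -> 8 lines: tyb dzcy gfdrd jer emd skb rts kcbwj
Hunk 7: at line 3 remove [emd,skb] add [hrar,ibnph,bnt] -> 9 lines: tyb dzcy gfdrd jer hrar ibnph bnt rts kcbwj
Final line count: 9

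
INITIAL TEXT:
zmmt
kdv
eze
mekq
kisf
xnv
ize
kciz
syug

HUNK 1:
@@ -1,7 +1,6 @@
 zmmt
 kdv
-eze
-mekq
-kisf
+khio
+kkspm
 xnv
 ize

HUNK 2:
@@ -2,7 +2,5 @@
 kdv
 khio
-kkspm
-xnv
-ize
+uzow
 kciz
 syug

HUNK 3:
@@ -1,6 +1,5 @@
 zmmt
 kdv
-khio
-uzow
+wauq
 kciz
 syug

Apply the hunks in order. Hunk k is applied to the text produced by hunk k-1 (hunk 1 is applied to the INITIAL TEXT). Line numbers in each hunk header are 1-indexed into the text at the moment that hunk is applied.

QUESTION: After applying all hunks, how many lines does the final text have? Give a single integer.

Answer: 5

Derivation:
Hunk 1: at line 1 remove [eze,mekq,kisf] add [khio,kkspm] -> 8 lines: zmmt kdv khio kkspm xnv ize kciz syug
Hunk 2: at line 2 remove [kkspm,xnv,ize] add [uzow] -> 6 lines: zmmt kdv khio uzow kciz syug
Hunk 3: at line 1 remove [khio,uzow] add [wauq] -> 5 lines: zmmt kdv wauq kciz syug
Final line count: 5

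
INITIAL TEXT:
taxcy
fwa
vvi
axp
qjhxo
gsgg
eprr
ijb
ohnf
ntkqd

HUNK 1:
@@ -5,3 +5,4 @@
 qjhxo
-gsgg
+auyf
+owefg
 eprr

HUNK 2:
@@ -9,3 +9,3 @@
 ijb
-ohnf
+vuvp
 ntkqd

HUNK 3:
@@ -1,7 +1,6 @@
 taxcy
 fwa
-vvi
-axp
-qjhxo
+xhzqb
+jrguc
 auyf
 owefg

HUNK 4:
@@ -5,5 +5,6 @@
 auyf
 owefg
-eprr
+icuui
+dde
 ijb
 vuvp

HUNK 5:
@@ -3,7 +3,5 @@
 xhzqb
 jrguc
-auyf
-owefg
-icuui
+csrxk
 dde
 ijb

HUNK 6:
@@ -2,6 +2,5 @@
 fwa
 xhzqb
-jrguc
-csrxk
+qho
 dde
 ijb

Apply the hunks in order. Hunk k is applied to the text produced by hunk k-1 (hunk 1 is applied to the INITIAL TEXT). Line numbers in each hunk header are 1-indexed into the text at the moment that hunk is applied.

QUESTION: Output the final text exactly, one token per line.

Hunk 1: at line 5 remove [gsgg] add [auyf,owefg] -> 11 lines: taxcy fwa vvi axp qjhxo auyf owefg eprr ijb ohnf ntkqd
Hunk 2: at line 9 remove [ohnf] add [vuvp] -> 11 lines: taxcy fwa vvi axp qjhxo auyf owefg eprr ijb vuvp ntkqd
Hunk 3: at line 1 remove [vvi,axp,qjhxo] add [xhzqb,jrguc] -> 10 lines: taxcy fwa xhzqb jrguc auyf owefg eprr ijb vuvp ntkqd
Hunk 4: at line 5 remove [eprr] add [icuui,dde] -> 11 lines: taxcy fwa xhzqb jrguc auyf owefg icuui dde ijb vuvp ntkqd
Hunk 5: at line 3 remove [auyf,owefg,icuui] add [csrxk] -> 9 lines: taxcy fwa xhzqb jrguc csrxk dde ijb vuvp ntkqd
Hunk 6: at line 2 remove [jrguc,csrxk] add [qho] -> 8 lines: taxcy fwa xhzqb qho dde ijb vuvp ntkqd

Answer: taxcy
fwa
xhzqb
qho
dde
ijb
vuvp
ntkqd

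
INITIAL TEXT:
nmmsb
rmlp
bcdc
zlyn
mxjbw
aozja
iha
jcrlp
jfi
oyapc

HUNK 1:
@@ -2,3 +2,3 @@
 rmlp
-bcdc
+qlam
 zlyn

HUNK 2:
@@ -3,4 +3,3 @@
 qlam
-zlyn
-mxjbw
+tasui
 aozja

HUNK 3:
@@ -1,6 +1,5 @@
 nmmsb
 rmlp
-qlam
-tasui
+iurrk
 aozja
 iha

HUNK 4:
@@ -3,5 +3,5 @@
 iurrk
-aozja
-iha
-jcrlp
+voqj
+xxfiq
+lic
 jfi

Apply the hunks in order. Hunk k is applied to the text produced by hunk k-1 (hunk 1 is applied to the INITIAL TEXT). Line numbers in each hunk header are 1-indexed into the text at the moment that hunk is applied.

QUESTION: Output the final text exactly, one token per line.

Answer: nmmsb
rmlp
iurrk
voqj
xxfiq
lic
jfi
oyapc

Derivation:
Hunk 1: at line 2 remove [bcdc] add [qlam] -> 10 lines: nmmsb rmlp qlam zlyn mxjbw aozja iha jcrlp jfi oyapc
Hunk 2: at line 3 remove [zlyn,mxjbw] add [tasui] -> 9 lines: nmmsb rmlp qlam tasui aozja iha jcrlp jfi oyapc
Hunk 3: at line 1 remove [qlam,tasui] add [iurrk] -> 8 lines: nmmsb rmlp iurrk aozja iha jcrlp jfi oyapc
Hunk 4: at line 3 remove [aozja,iha,jcrlp] add [voqj,xxfiq,lic] -> 8 lines: nmmsb rmlp iurrk voqj xxfiq lic jfi oyapc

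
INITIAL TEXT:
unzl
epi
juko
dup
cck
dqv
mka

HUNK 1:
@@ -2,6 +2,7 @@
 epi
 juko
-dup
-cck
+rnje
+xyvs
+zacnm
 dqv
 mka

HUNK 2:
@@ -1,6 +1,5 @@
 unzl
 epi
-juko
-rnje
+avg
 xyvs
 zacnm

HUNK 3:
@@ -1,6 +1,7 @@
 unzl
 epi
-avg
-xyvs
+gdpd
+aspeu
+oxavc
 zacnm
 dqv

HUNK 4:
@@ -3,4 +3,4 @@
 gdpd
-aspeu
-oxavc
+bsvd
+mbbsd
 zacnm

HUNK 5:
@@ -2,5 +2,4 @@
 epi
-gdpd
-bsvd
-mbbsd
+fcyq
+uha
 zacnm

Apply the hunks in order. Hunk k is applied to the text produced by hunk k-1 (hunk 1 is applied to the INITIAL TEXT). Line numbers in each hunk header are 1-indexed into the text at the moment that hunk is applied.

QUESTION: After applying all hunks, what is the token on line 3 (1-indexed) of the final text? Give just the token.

Hunk 1: at line 2 remove [dup,cck] add [rnje,xyvs,zacnm] -> 8 lines: unzl epi juko rnje xyvs zacnm dqv mka
Hunk 2: at line 1 remove [juko,rnje] add [avg] -> 7 lines: unzl epi avg xyvs zacnm dqv mka
Hunk 3: at line 1 remove [avg,xyvs] add [gdpd,aspeu,oxavc] -> 8 lines: unzl epi gdpd aspeu oxavc zacnm dqv mka
Hunk 4: at line 3 remove [aspeu,oxavc] add [bsvd,mbbsd] -> 8 lines: unzl epi gdpd bsvd mbbsd zacnm dqv mka
Hunk 5: at line 2 remove [gdpd,bsvd,mbbsd] add [fcyq,uha] -> 7 lines: unzl epi fcyq uha zacnm dqv mka
Final line 3: fcyq

Answer: fcyq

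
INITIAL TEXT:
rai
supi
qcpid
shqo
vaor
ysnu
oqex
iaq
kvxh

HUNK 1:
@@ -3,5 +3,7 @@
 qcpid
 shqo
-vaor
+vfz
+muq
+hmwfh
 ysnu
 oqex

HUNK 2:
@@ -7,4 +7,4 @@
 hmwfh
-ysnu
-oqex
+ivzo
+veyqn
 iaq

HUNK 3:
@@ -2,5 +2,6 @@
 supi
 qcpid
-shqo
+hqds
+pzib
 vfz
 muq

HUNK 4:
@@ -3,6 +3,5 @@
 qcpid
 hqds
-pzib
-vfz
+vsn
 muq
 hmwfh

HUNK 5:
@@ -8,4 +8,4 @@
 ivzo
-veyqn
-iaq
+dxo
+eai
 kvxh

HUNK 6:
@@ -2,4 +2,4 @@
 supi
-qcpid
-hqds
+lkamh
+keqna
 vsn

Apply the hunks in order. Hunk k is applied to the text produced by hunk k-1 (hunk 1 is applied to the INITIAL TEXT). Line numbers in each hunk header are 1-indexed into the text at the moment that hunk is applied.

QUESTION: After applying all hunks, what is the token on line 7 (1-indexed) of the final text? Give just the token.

Hunk 1: at line 3 remove [vaor] add [vfz,muq,hmwfh] -> 11 lines: rai supi qcpid shqo vfz muq hmwfh ysnu oqex iaq kvxh
Hunk 2: at line 7 remove [ysnu,oqex] add [ivzo,veyqn] -> 11 lines: rai supi qcpid shqo vfz muq hmwfh ivzo veyqn iaq kvxh
Hunk 3: at line 2 remove [shqo] add [hqds,pzib] -> 12 lines: rai supi qcpid hqds pzib vfz muq hmwfh ivzo veyqn iaq kvxh
Hunk 4: at line 3 remove [pzib,vfz] add [vsn] -> 11 lines: rai supi qcpid hqds vsn muq hmwfh ivzo veyqn iaq kvxh
Hunk 5: at line 8 remove [veyqn,iaq] add [dxo,eai] -> 11 lines: rai supi qcpid hqds vsn muq hmwfh ivzo dxo eai kvxh
Hunk 6: at line 2 remove [qcpid,hqds] add [lkamh,keqna] -> 11 lines: rai supi lkamh keqna vsn muq hmwfh ivzo dxo eai kvxh
Final line 7: hmwfh

Answer: hmwfh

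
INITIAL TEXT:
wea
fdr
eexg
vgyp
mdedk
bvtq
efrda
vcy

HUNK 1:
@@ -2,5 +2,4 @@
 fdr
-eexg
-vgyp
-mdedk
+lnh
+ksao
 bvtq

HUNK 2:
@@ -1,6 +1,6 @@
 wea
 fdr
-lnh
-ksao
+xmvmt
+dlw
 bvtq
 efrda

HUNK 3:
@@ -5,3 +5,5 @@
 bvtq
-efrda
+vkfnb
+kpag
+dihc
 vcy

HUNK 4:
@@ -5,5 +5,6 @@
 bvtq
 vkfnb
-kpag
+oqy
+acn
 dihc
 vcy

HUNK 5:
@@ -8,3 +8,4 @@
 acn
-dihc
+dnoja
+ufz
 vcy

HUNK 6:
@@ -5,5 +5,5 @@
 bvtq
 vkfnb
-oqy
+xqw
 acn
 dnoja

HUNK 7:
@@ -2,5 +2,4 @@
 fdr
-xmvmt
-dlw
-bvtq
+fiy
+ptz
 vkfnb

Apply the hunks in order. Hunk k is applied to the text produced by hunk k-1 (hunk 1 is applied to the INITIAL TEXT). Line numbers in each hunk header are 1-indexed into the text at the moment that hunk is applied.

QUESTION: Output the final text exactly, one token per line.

Answer: wea
fdr
fiy
ptz
vkfnb
xqw
acn
dnoja
ufz
vcy

Derivation:
Hunk 1: at line 2 remove [eexg,vgyp,mdedk] add [lnh,ksao] -> 7 lines: wea fdr lnh ksao bvtq efrda vcy
Hunk 2: at line 1 remove [lnh,ksao] add [xmvmt,dlw] -> 7 lines: wea fdr xmvmt dlw bvtq efrda vcy
Hunk 3: at line 5 remove [efrda] add [vkfnb,kpag,dihc] -> 9 lines: wea fdr xmvmt dlw bvtq vkfnb kpag dihc vcy
Hunk 4: at line 5 remove [kpag] add [oqy,acn] -> 10 lines: wea fdr xmvmt dlw bvtq vkfnb oqy acn dihc vcy
Hunk 5: at line 8 remove [dihc] add [dnoja,ufz] -> 11 lines: wea fdr xmvmt dlw bvtq vkfnb oqy acn dnoja ufz vcy
Hunk 6: at line 5 remove [oqy] add [xqw] -> 11 lines: wea fdr xmvmt dlw bvtq vkfnb xqw acn dnoja ufz vcy
Hunk 7: at line 2 remove [xmvmt,dlw,bvtq] add [fiy,ptz] -> 10 lines: wea fdr fiy ptz vkfnb xqw acn dnoja ufz vcy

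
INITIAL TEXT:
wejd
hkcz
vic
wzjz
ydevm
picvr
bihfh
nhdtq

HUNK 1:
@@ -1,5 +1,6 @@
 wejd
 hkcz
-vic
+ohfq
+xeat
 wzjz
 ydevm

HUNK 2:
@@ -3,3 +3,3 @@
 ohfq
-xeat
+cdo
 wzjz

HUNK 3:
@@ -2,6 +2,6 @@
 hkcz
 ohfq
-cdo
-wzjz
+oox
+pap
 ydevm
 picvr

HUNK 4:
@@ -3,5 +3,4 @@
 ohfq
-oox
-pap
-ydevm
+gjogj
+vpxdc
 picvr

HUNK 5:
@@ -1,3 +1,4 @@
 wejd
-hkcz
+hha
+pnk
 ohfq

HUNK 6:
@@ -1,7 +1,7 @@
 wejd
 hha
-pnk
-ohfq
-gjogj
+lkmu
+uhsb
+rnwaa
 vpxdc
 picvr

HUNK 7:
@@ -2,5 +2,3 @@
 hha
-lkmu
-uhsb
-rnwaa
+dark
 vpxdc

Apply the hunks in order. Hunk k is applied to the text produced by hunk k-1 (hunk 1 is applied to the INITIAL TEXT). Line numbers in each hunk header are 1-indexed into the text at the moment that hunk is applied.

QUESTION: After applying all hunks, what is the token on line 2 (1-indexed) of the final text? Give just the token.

Hunk 1: at line 1 remove [vic] add [ohfq,xeat] -> 9 lines: wejd hkcz ohfq xeat wzjz ydevm picvr bihfh nhdtq
Hunk 2: at line 3 remove [xeat] add [cdo] -> 9 lines: wejd hkcz ohfq cdo wzjz ydevm picvr bihfh nhdtq
Hunk 3: at line 2 remove [cdo,wzjz] add [oox,pap] -> 9 lines: wejd hkcz ohfq oox pap ydevm picvr bihfh nhdtq
Hunk 4: at line 3 remove [oox,pap,ydevm] add [gjogj,vpxdc] -> 8 lines: wejd hkcz ohfq gjogj vpxdc picvr bihfh nhdtq
Hunk 5: at line 1 remove [hkcz] add [hha,pnk] -> 9 lines: wejd hha pnk ohfq gjogj vpxdc picvr bihfh nhdtq
Hunk 6: at line 1 remove [pnk,ohfq,gjogj] add [lkmu,uhsb,rnwaa] -> 9 lines: wejd hha lkmu uhsb rnwaa vpxdc picvr bihfh nhdtq
Hunk 7: at line 2 remove [lkmu,uhsb,rnwaa] add [dark] -> 7 lines: wejd hha dark vpxdc picvr bihfh nhdtq
Final line 2: hha

Answer: hha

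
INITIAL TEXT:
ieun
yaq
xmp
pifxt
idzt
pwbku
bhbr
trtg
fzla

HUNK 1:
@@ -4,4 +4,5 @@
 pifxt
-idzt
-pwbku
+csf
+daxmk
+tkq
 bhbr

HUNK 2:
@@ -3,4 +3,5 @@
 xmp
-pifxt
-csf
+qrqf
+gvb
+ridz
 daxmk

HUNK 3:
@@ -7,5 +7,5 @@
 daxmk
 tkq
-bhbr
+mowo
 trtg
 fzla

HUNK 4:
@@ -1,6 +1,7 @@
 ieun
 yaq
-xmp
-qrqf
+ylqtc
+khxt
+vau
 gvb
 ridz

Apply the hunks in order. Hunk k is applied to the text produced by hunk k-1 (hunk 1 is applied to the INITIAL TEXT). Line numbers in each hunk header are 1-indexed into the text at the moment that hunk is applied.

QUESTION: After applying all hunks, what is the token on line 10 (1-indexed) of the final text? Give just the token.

Hunk 1: at line 4 remove [idzt,pwbku] add [csf,daxmk,tkq] -> 10 lines: ieun yaq xmp pifxt csf daxmk tkq bhbr trtg fzla
Hunk 2: at line 3 remove [pifxt,csf] add [qrqf,gvb,ridz] -> 11 lines: ieun yaq xmp qrqf gvb ridz daxmk tkq bhbr trtg fzla
Hunk 3: at line 7 remove [bhbr] add [mowo] -> 11 lines: ieun yaq xmp qrqf gvb ridz daxmk tkq mowo trtg fzla
Hunk 4: at line 1 remove [xmp,qrqf] add [ylqtc,khxt,vau] -> 12 lines: ieun yaq ylqtc khxt vau gvb ridz daxmk tkq mowo trtg fzla
Final line 10: mowo

Answer: mowo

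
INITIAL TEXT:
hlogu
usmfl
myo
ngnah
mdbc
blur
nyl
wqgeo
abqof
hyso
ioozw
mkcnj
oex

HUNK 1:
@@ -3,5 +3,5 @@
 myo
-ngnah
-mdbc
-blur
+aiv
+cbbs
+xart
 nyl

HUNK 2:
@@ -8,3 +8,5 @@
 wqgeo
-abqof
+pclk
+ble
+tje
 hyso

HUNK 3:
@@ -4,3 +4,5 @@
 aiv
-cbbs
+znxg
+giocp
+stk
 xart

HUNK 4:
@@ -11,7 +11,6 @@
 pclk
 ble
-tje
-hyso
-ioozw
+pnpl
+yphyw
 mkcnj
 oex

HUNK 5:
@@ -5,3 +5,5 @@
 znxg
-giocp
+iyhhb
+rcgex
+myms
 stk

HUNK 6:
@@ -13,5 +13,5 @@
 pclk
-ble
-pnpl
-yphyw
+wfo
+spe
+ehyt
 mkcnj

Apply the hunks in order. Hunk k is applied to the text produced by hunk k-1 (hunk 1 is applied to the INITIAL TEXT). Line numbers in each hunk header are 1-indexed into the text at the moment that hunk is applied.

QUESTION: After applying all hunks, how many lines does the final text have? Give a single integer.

Answer: 18

Derivation:
Hunk 1: at line 3 remove [ngnah,mdbc,blur] add [aiv,cbbs,xart] -> 13 lines: hlogu usmfl myo aiv cbbs xart nyl wqgeo abqof hyso ioozw mkcnj oex
Hunk 2: at line 8 remove [abqof] add [pclk,ble,tje] -> 15 lines: hlogu usmfl myo aiv cbbs xart nyl wqgeo pclk ble tje hyso ioozw mkcnj oex
Hunk 3: at line 4 remove [cbbs] add [znxg,giocp,stk] -> 17 lines: hlogu usmfl myo aiv znxg giocp stk xart nyl wqgeo pclk ble tje hyso ioozw mkcnj oex
Hunk 4: at line 11 remove [tje,hyso,ioozw] add [pnpl,yphyw] -> 16 lines: hlogu usmfl myo aiv znxg giocp stk xart nyl wqgeo pclk ble pnpl yphyw mkcnj oex
Hunk 5: at line 5 remove [giocp] add [iyhhb,rcgex,myms] -> 18 lines: hlogu usmfl myo aiv znxg iyhhb rcgex myms stk xart nyl wqgeo pclk ble pnpl yphyw mkcnj oex
Hunk 6: at line 13 remove [ble,pnpl,yphyw] add [wfo,spe,ehyt] -> 18 lines: hlogu usmfl myo aiv znxg iyhhb rcgex myms stk xart nyl wqgeo pclk wfo spe ehyt mkcnj oex
Final line count: 18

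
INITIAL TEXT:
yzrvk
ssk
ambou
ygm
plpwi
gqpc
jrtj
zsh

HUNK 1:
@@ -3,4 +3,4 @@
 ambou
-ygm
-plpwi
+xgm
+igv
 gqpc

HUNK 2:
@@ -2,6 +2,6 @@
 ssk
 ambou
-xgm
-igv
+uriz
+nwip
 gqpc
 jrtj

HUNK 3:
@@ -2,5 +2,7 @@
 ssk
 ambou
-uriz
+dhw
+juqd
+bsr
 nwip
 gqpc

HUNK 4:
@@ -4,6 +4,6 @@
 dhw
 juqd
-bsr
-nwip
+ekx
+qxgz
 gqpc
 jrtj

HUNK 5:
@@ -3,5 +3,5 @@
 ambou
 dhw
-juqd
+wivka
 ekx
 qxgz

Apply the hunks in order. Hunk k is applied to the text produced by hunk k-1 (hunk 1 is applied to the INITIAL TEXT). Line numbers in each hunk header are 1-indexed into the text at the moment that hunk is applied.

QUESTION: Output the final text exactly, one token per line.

Hunk 1: at line 3 remove [ygm,plpwi] add [xgm,igv] -> 8 lines: yzrvk ssk ambou xgm igv gqpc jrtj zsh
Hunk 2: at line 2 remove [xgm,igv] add [uriz,nwip] -> 8 lines: yzrvk ssk ambou uriz nwip gqpc jrtj zsh
Hunk 3: at line 2 remove [uriz] add [dhw,juqd,bsr] -> 10 lines: yzrvk ssk ambou dhw juqd bsr nwip gqpc jrtj zsh
Hunk 4: at line 4 remove [bsr,nwip] add [ekx,qxgz] -> 10 lines: yzrvk ssk ambou dhw juqd ekx qxgz gqpc jrtj zsh
Hunk 5: at line 3 remove [juqd] add [wivka] -> 10 lines: yzrvk ssk ambou dhw wivka ekx qxgz gqpc jrtj zsh

Answer: yzrvk
ssk
ambou
dhw
wivka
ekx
qxgz
gqpc
jrtj
zsh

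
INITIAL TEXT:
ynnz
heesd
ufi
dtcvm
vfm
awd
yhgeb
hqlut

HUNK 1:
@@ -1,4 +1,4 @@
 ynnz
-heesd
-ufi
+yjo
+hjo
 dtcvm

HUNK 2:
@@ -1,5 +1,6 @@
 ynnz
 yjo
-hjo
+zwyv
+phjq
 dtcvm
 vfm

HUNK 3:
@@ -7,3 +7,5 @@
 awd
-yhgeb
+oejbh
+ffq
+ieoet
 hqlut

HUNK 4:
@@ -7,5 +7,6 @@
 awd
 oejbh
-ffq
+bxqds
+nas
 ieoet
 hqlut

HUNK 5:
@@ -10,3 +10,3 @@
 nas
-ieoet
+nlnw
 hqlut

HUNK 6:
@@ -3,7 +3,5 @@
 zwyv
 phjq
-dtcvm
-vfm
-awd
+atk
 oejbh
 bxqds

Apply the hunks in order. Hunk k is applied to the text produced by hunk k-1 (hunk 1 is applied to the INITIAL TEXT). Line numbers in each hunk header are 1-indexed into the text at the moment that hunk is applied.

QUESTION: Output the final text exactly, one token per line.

Hunk 1: at line 1 remove [heesd,ufi] add [yjo,hjo] -> 8 lines: ynnz yjo hjo dtcvm vfm awd yhgeb hqlut
Hunk 2: at line 1 remove [hjo] add [zwyv,phjq] -> 9 lines: ynnz yjo zwyv phjq dtcvm vfm awd yhgeb hqlut
Hunk 3: at line 7 remove [yhgeb] add [oejbh,ffq,ieoet] -> 11 lines: ynnz yjo zwyv phjq dtcvm vfm awd oejbh ffq ieoet hqlut
Hunk 4: at line 7 remove [ffq] add [bxqds,nas] -> 12 lines: ynnz yjo zwyv phjq dtcvm vfm awd oejbh bxqds nas ieoet hqlut
Hunk 5: at line 10 remove [ieoet] add [nlnw] -> 12 lines: ynnz yjo zwyv phjq dtcvm vfm awd oejbh bxqds nas nlnw hqlut
Hunk 6: at line 3 remove [dtcvm,vfm,awd] add [atk] -> 10 lines: ynnz yjo zwyv phjq atk oejbh bxqds nas nlnw hqlut

Answer: ynnz
yjo
zwyv
phjq
atk
oejbh
bxqds
nas
nlnw
hqlut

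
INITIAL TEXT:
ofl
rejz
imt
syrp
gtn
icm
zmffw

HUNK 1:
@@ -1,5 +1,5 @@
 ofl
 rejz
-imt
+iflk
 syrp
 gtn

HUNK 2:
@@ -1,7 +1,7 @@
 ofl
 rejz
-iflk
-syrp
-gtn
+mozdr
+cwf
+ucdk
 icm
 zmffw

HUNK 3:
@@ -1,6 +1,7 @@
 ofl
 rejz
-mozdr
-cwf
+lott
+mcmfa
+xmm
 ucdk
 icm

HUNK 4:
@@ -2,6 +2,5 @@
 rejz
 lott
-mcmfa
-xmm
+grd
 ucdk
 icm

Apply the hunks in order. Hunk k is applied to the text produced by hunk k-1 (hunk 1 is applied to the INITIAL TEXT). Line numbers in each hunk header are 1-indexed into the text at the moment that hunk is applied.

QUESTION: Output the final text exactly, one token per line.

Hunk 1: at line 1 remove [imt] add [iflk] -> 7 lines: ofl rejz iflk syrp gtn icm zmffw
Hunk 2: at line 1 remove [iflk,syrp,gtn] add [mozdr,cwf,ucdk] -> 7 lines: ofl rejz mozdr cwf ucdk icm zmffw
Hunk 3: at line 1 remove [mozdr,cwf] add [lott,mcmfa,xmm] -> 8 lines: ofl rejz lott mcmfa xmm ucdk icm zmffw
Hunk 4: at line 2 remove [mcmfa,xmm] add [grd] -> 7 lines: ofl rejz lott grd ucdk icm zmffw

Answer: ofl
rejz
lott
grd
ucdk
icm
zmffw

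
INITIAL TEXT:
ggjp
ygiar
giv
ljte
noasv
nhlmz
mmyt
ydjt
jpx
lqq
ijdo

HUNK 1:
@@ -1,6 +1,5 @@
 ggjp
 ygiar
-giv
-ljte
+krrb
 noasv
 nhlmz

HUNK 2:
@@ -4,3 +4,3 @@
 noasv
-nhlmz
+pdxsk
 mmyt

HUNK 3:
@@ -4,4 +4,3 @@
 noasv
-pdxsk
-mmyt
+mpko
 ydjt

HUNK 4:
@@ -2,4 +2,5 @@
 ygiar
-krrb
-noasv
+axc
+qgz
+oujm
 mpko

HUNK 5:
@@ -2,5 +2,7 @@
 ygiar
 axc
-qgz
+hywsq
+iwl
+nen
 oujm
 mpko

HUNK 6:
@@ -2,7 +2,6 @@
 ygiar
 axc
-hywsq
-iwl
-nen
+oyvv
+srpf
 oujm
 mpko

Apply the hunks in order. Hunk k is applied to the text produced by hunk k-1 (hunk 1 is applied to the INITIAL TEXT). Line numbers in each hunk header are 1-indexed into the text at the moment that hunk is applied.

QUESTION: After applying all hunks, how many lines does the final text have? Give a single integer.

Hunk 1: at line 1 remove [giv,ljte] add [krrb] -> 10 lines: ggjp ygiar krrb noasv nhlmz mmyt ydjt jpx lqq ijdo
Hunk 2: at line 4 remove [nhlmz] add [pdxsk] -> 10 lines: ggjp ygiar krrb noasv pdxsk mmyt ydjt jpx lqq ijdo
Hunk 3: at line 4 remove [pdxsk,mmyt] add [mpko] -> 9 lines: ggjp ygiar krrb noasv mpko ydjt jpx lqq ijdo
Hunk 4: at line 2 remove [krrb,noasv] add [axc,qgz,oujm] -> 10 lines: ggjp ygiar axc qgz oujm mpko ydjt jpx lqq ijdo
Hunk 5: at line 2 remove [qgz] add [hywsq,iwl,nen] -> 12 lines: ggjp ygiar axc hywsq iwl nen oujm mpko ydjt jpx lqq ijdo
Hunk 6: at line 2 remove [hywsq,iwl,nen] add [oyvv,srpf] -> 11 lines: ggjp ygiar axc oyvv srpf oujm mpko ydjt jpx lqq ijdo
Final line count: 11

Answer: 11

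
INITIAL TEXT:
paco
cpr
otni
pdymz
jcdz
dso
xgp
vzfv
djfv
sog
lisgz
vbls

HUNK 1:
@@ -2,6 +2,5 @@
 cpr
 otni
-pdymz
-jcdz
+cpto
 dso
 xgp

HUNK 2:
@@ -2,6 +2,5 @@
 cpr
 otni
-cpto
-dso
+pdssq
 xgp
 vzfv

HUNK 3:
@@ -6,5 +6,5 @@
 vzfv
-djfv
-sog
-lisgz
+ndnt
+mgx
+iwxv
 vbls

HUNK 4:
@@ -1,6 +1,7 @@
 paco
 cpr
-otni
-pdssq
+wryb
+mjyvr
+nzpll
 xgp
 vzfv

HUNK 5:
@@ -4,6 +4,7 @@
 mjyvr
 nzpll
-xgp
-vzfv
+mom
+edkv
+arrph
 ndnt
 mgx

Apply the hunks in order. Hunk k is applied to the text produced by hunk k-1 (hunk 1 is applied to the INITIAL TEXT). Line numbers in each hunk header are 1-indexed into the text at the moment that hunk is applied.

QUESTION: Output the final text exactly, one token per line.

Answer: paco
cpr
wryb
mjyvr
nzpll
mom
edkv
arrph
ndnt
mgx
iwxv
vbls

Derivation:
Hunk 1: at line 2 remove [pdymz,jcdz] add [cpto] -> 11 lines: paco cpr otni cpto dso xgp vzfv djfv sog lisgz vbls
Hunk 2: at line 2 remove [cpto,dso] add [pdssq] -> 10 lines: paco cpr otni pdssq xgp vzfv djfv sog lisgz vbls
Hunk 3: at line 6 remove [djfv,sog,lisgz] add [ndnt,mgx,iwxv] -> 10 lines: paco cpr otni pdssq xgp vzfv ndnt mgx iwxv vbls
Hunk 4: at line 1 remove [otni,pdssq] add [wryb,mjyvr,nzpll] -> 11 lines: paco cpr wryb mjyvr nzpll xgp vzfv ndnt mgx iwxv vbls
Hunk 5: at line 4 remove [xgp,vzfv] add [mom,edkv,arrph] -> 12 lines: paco cpr wryb mjyvr nzpll mom edkv arrph ndnt mgx iwxv vbls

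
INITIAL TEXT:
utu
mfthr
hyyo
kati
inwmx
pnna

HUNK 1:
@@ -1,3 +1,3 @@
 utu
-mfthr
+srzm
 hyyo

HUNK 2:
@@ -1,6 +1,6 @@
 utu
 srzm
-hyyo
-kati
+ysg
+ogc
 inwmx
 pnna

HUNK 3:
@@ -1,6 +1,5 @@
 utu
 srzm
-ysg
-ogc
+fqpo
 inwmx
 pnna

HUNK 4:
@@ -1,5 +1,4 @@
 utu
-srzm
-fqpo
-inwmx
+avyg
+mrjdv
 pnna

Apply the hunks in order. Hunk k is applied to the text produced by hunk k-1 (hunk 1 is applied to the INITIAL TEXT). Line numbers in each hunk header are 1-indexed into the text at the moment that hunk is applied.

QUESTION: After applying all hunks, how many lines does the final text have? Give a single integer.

Answer: 4

Derivation:
Hunk 1: at line 1 remove [mfthr] add [srzm] -> 6 lines: utu srzm hyyo kati inwmx pnna
Hunk 2: at line 1 remove [hyyo,kati] add [ysg,ogc] -> 6 lines: utu srzm ysg ogc inwmx pnna
Hunk 3: at line 1 remove [ysg,ogc] add [fqpo] -> 5 lines: utu srzm fqpo inwmx pnna
Hunk 4: at line 1 remove [srzm,fqpo,inwmx] add [avyg,mrjdv] -> 4 lines: utu avyg mrjdv pnna
Final line count: 4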